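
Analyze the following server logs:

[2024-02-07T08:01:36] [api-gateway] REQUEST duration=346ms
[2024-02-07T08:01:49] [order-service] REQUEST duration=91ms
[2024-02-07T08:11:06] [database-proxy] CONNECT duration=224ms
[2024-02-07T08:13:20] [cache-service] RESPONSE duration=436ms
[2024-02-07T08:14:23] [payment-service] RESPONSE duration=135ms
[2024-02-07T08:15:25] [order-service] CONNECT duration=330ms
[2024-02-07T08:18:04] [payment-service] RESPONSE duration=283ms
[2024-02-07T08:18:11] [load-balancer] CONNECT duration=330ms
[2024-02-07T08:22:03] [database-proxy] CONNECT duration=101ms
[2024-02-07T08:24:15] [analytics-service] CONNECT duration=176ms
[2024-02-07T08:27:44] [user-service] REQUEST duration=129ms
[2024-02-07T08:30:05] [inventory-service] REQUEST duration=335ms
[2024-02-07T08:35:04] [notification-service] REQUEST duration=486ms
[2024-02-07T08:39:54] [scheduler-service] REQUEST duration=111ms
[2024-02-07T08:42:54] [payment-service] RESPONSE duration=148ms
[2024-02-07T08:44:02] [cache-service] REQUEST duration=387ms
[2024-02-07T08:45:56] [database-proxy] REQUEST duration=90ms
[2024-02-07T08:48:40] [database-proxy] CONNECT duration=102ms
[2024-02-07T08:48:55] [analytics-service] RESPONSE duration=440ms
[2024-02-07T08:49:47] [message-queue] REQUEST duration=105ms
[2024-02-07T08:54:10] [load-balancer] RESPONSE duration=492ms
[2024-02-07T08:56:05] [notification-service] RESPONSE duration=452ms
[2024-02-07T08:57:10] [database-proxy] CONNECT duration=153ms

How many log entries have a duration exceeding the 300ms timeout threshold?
10

To count timeouts:

1. Threshold: 300ms
2. Extract duration from each log entry
3. Count entries where duration > 300
4. Timeout count: 10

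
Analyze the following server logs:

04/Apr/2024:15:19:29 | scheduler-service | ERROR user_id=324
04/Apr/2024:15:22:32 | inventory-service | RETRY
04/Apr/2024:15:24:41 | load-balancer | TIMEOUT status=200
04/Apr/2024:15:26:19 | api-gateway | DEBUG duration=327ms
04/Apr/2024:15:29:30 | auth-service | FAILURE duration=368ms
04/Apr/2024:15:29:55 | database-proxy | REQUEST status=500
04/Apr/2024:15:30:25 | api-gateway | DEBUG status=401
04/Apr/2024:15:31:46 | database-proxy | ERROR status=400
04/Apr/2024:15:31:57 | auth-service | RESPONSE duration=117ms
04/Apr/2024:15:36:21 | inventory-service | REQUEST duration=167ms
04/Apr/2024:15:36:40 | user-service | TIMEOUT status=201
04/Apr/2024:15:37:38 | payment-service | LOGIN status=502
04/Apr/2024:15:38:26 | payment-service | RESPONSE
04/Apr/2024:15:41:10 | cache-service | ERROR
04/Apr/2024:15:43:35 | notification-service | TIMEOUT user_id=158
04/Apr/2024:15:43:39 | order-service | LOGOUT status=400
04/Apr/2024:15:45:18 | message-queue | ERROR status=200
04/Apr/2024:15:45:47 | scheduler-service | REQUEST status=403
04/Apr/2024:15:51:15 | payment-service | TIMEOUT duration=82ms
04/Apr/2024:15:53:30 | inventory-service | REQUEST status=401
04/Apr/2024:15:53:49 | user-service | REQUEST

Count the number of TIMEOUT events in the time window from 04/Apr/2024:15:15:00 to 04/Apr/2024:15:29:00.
1

To count events in the time window:

1. Window boundaries: 04/Apr/2024:15:15:00 to 04/Apr/2024:15:29:00
2. Filter for TIMEOUT events within this window
3. Count matching events: 1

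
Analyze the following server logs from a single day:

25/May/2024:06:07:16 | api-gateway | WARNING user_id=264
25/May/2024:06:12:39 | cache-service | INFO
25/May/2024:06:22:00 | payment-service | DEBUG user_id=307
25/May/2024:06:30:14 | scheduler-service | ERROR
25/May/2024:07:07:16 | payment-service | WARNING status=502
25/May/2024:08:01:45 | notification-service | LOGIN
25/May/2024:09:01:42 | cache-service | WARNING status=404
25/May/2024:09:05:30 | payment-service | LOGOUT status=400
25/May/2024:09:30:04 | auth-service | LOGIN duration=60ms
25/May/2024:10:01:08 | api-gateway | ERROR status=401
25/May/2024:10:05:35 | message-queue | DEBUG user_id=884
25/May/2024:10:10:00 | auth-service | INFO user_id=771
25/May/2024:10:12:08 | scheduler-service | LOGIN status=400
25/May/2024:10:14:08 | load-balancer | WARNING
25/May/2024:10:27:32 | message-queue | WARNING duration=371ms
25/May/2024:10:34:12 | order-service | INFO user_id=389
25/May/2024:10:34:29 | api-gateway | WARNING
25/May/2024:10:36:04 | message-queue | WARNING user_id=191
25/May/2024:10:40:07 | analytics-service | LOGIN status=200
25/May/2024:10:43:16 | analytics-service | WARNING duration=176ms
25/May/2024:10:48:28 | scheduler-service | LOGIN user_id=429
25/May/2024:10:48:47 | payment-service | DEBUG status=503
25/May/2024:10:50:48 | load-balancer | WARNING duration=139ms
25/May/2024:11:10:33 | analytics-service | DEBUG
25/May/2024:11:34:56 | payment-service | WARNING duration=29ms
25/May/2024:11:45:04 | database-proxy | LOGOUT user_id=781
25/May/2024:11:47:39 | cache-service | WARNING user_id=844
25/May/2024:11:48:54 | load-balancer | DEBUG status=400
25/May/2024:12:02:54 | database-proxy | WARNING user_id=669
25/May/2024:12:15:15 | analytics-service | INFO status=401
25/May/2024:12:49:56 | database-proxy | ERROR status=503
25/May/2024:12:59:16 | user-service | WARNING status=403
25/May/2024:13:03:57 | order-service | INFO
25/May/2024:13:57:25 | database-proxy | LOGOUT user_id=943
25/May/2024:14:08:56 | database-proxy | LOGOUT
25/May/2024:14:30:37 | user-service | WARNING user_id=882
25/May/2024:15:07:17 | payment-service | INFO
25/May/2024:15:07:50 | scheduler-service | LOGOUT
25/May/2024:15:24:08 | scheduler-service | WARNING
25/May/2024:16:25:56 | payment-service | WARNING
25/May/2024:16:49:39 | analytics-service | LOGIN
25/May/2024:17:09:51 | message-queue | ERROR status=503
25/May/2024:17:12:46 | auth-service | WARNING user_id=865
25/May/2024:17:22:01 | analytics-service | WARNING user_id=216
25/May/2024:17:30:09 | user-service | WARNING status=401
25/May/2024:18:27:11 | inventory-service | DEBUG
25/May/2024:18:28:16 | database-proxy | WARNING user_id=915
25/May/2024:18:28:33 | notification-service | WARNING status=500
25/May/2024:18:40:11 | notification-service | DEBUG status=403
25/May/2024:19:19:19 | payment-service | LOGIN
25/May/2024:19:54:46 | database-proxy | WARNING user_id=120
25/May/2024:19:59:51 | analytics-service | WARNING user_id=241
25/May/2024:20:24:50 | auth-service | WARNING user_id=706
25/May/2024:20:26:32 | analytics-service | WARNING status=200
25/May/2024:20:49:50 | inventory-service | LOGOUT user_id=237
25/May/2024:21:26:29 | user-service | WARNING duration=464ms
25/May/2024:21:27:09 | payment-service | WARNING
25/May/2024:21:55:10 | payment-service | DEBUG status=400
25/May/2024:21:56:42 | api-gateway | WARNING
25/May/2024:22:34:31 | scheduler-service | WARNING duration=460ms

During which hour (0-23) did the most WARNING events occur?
10

To find the peak hour:

1. Group all WARNING events by hour
2. Count events in each hour
3. Find hour with maximum count
4. Peak hour: 10 (with 6 events)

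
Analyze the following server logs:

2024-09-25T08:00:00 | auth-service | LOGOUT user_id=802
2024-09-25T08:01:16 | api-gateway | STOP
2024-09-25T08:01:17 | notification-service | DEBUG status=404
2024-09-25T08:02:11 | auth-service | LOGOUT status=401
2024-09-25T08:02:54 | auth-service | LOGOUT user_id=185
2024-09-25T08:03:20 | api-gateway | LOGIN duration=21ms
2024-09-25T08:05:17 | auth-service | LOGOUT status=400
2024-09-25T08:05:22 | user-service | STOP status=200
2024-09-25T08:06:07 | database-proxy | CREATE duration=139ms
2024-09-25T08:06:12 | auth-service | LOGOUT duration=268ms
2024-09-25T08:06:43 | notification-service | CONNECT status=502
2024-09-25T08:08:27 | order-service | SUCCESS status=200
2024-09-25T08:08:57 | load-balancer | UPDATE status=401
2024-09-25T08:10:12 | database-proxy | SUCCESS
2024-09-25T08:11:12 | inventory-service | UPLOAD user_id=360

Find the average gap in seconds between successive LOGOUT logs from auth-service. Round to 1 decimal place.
93.0

To calculate average interval:

1. Find all LOGOUT events for auth-service in order
2. Calculate time gaps between consecutive events
3. Compute mean of gaps: 372 / 4 = 93.0 seconds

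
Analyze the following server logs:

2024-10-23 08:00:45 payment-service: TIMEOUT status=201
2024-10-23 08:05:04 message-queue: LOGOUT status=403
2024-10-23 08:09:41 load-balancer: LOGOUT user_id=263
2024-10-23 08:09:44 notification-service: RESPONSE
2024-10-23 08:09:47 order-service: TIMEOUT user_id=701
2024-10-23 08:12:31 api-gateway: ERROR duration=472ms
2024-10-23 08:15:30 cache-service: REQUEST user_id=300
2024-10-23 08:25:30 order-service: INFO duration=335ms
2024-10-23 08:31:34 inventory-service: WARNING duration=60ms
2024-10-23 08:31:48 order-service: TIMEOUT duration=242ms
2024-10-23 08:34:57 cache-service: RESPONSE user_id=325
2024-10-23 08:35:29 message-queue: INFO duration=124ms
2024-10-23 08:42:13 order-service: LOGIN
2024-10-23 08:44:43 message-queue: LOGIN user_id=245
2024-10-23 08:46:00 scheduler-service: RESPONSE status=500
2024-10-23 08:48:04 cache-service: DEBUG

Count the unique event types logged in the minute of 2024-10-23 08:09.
3

To count unique event types:

1. Filter events in the minute starting at 2024-10-23 08:09
2. Extract event types from matching entries
3. Count unique types: 3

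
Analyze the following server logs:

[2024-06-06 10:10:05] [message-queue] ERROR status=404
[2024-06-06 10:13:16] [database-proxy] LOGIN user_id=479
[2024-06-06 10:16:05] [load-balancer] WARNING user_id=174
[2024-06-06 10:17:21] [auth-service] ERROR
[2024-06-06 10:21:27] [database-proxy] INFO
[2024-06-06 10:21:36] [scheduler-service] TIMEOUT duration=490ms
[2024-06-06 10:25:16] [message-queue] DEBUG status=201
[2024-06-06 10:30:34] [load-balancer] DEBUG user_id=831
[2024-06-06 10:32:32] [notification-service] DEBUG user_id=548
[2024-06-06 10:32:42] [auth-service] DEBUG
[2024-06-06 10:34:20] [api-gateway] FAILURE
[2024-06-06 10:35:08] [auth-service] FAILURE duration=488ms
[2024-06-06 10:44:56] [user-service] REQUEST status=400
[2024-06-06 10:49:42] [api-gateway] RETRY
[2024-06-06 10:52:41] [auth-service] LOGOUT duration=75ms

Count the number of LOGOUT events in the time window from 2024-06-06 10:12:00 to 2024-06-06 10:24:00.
0

To count events in the time window:

1. Window boundaries: 2024-06-06 10:12:00 to 2024-06-06 10:24:00
2. Filter for LOGOUT events within this window
3. Count matching events: 0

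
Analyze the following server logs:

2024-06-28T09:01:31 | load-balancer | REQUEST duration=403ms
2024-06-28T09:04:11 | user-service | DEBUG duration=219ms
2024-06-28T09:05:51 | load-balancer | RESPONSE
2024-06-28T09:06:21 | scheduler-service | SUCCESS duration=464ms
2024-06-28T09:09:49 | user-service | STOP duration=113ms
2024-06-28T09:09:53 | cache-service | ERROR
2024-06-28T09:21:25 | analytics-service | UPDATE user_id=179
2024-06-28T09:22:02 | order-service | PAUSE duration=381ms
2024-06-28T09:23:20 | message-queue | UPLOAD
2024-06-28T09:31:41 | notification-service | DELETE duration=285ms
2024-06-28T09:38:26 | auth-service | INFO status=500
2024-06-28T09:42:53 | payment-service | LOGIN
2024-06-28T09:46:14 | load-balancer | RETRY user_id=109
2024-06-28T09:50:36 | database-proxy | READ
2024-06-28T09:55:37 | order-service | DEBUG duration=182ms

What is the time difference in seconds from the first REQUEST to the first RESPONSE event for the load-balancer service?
260

To find the time between events:

1. Locate the first REQUEST event for load-balancer: 2024-06-28T09:01:31
2. Locate the first RESPONSE event for load-balancer: 2024-06-28T09:05:51
3. Calculate the difference: 2024-06-28T09:05:51 - 2024-06-28T09:01:31 = 260 seconds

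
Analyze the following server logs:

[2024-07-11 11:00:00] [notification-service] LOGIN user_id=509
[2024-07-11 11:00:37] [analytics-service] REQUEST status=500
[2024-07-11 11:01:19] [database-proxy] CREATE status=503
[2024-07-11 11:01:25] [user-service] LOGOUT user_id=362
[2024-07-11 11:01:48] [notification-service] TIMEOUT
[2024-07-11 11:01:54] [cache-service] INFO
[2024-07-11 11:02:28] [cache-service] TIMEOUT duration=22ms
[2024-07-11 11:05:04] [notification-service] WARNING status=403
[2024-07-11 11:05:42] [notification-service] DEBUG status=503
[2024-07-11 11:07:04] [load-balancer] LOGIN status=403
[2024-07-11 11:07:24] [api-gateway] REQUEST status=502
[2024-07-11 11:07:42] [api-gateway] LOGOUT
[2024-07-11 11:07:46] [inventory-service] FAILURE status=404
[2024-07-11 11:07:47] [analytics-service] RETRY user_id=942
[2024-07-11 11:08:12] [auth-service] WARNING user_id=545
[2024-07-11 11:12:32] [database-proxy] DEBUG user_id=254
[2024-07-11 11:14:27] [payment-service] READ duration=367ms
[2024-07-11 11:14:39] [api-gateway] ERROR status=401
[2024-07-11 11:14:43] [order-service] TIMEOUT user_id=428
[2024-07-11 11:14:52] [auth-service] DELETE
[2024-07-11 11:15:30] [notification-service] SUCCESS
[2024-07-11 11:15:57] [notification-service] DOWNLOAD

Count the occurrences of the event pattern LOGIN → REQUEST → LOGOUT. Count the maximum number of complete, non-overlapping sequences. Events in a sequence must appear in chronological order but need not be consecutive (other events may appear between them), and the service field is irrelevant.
2

To count sequences:

1. Look for pattern: LOGIN → REQUEST → LOGOUT
2. Greedily scan the log in chronological order, matching each sequence element in turn (ignoring service)
3. Each time the full pattern completes, increment the count and restart matching from the next event
4. Complete non-overlapping sequences found: 2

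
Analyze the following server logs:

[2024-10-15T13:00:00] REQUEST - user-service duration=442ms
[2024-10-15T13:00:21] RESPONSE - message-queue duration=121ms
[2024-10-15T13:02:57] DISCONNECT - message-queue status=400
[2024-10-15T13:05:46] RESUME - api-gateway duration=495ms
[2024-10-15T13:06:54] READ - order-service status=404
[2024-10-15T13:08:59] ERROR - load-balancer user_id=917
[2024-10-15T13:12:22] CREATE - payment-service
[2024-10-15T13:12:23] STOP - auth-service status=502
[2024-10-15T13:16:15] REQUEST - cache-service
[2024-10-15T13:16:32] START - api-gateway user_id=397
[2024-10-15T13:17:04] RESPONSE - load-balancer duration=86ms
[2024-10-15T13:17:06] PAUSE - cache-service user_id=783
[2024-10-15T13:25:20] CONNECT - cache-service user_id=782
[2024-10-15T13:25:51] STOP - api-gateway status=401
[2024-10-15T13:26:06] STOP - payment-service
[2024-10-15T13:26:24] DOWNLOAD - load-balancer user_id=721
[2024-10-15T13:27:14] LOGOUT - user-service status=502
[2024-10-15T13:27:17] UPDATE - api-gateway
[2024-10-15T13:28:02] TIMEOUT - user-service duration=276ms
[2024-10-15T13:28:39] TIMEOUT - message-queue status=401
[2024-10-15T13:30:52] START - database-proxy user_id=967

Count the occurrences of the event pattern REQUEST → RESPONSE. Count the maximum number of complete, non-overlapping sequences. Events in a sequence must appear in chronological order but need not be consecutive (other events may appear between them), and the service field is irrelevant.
2

To count sequences:

1. Look for pattern: REQUEST → RESPONSE
2. Greedily scan the log in chronological order, matching each sequence element in turn (ignoring service)
3. Each time the full pattern completes, increment the count and restart matching from the next event
4. Complete non-overlapping sequences found: 2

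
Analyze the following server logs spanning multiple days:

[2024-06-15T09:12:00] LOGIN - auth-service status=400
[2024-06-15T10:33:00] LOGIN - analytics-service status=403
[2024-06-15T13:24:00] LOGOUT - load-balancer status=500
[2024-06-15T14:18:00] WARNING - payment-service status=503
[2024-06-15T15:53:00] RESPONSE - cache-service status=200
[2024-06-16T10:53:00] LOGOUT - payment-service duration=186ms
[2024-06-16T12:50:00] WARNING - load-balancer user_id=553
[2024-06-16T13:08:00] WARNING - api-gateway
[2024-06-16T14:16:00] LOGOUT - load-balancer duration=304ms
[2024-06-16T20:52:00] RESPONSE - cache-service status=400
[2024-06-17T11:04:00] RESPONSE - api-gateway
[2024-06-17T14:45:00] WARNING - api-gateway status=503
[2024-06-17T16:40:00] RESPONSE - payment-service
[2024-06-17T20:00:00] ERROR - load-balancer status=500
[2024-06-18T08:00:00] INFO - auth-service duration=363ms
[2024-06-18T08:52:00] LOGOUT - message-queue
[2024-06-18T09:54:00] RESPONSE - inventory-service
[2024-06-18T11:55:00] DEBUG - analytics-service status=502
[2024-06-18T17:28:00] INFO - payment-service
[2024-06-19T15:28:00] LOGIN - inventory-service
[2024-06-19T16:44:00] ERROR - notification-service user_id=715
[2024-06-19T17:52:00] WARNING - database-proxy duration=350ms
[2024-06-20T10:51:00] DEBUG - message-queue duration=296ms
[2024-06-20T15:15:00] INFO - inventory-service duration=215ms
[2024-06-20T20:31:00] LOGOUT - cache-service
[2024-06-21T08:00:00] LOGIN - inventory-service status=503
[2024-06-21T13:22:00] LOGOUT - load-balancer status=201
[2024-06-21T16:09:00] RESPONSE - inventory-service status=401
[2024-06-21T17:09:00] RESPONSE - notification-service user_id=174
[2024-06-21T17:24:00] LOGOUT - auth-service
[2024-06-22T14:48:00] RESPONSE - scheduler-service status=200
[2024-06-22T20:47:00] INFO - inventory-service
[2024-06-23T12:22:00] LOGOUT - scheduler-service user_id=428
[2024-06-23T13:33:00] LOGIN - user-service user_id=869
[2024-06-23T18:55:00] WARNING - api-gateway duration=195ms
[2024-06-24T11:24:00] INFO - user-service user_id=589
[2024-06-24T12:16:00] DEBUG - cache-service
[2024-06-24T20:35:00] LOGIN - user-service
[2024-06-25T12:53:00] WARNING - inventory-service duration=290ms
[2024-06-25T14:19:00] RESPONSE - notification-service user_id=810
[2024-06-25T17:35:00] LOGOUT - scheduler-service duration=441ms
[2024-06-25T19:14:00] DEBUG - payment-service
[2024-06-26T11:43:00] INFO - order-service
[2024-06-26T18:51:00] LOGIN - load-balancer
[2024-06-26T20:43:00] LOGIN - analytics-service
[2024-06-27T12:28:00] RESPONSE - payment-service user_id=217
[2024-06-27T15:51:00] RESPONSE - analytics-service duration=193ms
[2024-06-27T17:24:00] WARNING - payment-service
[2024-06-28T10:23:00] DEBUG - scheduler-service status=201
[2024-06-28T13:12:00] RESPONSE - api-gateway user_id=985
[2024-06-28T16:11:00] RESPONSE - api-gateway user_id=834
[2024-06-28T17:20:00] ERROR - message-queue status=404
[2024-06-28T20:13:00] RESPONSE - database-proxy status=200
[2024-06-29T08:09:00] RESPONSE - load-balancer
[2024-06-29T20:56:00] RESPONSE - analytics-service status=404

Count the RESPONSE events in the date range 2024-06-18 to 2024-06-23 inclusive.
4

To filter by date range:

1. Date range: 2024-06-18 through 2024-06-23, both dates inclusive
2. Filter for RESPONSE events whose date falls in this range
3. Count matching events: 4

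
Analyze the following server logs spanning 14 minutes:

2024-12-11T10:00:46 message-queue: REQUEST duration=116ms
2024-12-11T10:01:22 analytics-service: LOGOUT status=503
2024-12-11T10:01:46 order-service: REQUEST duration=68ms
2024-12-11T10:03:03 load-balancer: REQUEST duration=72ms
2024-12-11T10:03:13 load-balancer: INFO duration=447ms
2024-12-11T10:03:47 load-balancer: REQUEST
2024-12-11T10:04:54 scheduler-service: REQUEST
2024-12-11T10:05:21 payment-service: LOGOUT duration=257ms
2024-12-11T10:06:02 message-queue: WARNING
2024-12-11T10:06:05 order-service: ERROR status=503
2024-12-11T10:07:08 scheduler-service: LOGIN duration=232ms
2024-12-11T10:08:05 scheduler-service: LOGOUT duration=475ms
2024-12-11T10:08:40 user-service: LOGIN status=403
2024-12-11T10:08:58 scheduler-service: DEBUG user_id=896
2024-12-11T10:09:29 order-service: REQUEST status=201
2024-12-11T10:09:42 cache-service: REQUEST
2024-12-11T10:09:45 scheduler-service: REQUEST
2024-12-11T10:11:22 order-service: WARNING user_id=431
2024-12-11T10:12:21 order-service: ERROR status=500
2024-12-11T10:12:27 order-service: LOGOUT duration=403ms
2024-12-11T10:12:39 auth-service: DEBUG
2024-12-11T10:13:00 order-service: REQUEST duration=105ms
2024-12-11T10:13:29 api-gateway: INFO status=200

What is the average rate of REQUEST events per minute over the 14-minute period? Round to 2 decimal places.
0.64

To calculate the rate:

1. Count total REQUEST events: 9
2. Total time period: 14 minutes
3. Rate = 9 / 14 = 0.64 events per minute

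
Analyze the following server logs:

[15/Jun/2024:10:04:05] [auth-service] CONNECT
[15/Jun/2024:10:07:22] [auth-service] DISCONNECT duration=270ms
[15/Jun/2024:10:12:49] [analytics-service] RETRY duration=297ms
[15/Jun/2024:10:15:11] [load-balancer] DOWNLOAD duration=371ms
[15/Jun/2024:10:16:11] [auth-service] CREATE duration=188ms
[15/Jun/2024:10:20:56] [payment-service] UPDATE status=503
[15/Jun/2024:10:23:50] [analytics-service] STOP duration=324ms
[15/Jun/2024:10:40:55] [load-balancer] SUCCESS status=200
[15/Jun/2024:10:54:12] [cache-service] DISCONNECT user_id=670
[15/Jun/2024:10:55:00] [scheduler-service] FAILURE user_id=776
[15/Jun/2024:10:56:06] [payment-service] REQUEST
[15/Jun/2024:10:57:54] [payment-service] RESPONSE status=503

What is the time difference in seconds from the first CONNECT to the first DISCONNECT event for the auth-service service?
197

To find the time between events:

1. Locate the first CONNECT event for auth-service: 15/Jun/2024:10:04:05
2. Locate the first DISCONNECT event for auth-service: 15/Jun/2024:10:07:22
3. Calculate the difference: 15/Jun/2024:10:07:22 - 15/Jun/2024:10:04:05 = 197 seconds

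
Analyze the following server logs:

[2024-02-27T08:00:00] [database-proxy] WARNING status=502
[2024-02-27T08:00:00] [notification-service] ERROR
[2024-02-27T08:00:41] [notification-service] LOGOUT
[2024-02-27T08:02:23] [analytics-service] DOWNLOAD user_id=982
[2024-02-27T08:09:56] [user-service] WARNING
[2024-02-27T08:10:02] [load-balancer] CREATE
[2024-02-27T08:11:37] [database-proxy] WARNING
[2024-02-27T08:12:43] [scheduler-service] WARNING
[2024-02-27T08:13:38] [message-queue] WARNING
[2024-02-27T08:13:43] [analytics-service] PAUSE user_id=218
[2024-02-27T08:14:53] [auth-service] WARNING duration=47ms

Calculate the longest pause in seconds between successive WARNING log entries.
596

To find the longest gap:

1. Extract all WARNING events in chronological order
2. Calculate time differences between consecutive events
3. Find the maximum difference
4. Longest gap: 596 seconds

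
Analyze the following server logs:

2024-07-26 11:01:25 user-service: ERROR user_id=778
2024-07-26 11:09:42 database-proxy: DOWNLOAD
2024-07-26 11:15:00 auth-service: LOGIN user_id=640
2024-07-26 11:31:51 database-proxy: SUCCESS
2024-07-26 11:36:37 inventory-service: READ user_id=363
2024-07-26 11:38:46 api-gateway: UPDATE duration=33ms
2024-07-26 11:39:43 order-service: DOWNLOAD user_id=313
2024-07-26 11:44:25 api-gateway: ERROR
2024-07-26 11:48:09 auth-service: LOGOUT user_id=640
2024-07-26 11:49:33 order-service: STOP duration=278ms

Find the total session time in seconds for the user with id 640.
1989

To calculate session duration:

1. Find LOGIN event for user_id=640: 2024-07-26 11:15:00
2. Find LOGOUT event for user_id=640: 2024-07-26 11:48:09
3. Session duration: 2024-07-26 11:48:09 - 2024-07-26 11:15:00 = 1989 seconds (33 minutes)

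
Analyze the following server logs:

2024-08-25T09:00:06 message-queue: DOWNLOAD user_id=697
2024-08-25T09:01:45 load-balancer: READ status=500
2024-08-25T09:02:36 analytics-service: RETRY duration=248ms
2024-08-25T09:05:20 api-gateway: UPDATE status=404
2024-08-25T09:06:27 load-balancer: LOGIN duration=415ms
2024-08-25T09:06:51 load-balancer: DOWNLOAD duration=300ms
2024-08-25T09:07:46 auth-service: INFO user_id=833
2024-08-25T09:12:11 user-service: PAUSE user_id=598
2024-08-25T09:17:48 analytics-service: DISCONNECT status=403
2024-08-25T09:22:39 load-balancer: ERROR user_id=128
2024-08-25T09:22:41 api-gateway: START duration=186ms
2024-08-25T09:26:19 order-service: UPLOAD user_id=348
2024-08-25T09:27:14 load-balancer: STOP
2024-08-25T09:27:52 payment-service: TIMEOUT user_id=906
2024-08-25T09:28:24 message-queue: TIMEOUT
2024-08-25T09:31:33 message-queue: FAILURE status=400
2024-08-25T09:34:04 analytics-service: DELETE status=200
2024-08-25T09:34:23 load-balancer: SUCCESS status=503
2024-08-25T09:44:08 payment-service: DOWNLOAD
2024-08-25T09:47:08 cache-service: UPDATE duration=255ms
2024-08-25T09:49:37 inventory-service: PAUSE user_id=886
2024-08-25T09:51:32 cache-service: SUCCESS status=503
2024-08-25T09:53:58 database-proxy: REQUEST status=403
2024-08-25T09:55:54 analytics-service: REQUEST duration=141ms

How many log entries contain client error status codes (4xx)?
4

To find matching entries:

1. Pattern to match: client error status codes (4xx)
2. Scan each log entry for the pattern
3. Count matches: 4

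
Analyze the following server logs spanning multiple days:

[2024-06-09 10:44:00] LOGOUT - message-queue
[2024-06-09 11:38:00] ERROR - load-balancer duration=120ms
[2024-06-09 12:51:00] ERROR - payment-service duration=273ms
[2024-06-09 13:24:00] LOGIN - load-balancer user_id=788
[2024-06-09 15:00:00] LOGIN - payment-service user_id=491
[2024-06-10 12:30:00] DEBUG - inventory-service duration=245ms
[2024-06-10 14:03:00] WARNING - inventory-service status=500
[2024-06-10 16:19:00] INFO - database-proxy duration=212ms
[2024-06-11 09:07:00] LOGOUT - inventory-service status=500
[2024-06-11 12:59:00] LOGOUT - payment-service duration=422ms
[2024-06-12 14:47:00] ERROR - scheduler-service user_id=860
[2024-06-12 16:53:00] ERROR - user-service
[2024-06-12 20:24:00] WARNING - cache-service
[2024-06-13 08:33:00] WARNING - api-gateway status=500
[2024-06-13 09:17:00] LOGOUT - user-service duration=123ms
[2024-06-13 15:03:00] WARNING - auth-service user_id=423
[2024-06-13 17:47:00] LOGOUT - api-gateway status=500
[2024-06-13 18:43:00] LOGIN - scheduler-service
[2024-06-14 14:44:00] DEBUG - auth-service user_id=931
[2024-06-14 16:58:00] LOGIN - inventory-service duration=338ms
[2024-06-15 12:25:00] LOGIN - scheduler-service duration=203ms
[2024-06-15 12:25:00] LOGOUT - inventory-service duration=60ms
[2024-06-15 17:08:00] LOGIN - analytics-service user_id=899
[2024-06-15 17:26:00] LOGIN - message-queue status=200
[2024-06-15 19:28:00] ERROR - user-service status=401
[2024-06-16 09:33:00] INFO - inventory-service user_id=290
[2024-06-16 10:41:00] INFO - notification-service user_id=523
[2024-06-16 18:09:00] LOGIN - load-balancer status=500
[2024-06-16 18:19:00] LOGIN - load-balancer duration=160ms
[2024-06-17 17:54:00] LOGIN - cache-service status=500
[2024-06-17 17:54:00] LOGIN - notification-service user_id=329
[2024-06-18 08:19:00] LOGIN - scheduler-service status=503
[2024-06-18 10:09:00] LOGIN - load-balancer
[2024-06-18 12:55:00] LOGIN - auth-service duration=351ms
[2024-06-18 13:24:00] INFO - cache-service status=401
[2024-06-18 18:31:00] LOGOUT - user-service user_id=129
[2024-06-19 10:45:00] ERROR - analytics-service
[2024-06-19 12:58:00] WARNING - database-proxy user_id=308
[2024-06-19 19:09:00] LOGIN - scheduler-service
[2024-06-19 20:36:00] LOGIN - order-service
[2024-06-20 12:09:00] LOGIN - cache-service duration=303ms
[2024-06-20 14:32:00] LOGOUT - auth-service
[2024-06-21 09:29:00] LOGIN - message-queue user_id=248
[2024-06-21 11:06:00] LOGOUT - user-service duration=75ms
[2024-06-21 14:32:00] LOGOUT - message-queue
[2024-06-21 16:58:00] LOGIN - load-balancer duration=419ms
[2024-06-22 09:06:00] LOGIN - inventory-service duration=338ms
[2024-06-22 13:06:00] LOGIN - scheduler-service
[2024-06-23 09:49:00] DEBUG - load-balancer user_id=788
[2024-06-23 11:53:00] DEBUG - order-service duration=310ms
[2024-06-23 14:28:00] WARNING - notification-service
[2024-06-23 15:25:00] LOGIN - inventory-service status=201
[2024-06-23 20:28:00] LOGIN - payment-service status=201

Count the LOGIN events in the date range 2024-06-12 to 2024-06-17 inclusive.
9

To filter by date range:

1. Date range: 2024-06-12 through 2024-06-17, both dates inclusive
2. Filter for LOGIN events whose date falls in this range
3. Count matching events: 9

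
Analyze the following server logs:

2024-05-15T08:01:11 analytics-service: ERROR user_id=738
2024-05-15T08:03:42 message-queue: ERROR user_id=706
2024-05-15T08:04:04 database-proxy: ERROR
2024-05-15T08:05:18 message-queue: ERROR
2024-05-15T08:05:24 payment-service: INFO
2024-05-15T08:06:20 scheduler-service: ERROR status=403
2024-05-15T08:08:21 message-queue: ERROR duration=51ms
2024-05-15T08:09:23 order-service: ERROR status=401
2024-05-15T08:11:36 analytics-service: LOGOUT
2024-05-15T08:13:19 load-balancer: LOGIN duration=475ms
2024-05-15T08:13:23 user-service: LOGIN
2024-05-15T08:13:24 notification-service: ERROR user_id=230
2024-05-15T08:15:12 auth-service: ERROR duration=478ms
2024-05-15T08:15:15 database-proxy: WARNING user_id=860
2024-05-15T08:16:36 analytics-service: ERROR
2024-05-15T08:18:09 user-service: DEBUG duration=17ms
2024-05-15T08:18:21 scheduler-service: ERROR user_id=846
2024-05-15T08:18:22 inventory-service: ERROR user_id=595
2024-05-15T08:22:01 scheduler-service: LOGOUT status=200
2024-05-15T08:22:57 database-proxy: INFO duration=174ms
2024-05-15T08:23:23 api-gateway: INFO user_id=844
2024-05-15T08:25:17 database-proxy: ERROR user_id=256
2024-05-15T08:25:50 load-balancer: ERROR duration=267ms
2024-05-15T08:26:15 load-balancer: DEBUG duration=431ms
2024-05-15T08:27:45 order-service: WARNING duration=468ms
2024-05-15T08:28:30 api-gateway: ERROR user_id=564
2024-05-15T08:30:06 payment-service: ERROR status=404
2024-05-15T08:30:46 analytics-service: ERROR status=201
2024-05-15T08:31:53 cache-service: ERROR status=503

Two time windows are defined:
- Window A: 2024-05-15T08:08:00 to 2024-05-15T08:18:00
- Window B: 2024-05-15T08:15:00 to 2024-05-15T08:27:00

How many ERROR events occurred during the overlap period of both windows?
2

To find overlap events:

1. Window A: 2024-05-15T08:08:00 to 2024-05-15T08:18:00
2. Window B: 2024-05-15T08:15:00 to 2024-05-15T08:27:00
3. Overlap period: 2024-05-15T08:15:00 to 2024-05-15T08:18:00
4. Count ERROR events in overlap: 2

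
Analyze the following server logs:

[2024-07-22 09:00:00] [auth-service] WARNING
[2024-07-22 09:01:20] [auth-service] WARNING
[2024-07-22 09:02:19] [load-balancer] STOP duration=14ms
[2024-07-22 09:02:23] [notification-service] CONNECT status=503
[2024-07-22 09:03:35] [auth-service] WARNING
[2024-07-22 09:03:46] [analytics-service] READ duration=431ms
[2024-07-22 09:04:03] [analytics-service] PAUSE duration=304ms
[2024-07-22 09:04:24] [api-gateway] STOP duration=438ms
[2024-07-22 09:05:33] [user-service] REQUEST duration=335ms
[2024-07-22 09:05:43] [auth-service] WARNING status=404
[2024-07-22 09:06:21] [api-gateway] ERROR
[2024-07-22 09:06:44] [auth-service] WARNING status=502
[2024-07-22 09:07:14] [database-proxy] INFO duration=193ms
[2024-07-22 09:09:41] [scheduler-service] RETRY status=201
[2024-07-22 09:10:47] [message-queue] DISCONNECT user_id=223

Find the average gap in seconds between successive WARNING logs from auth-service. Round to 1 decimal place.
101.0

To calculate average interval:

1. Find all WARNING events for auth-service in order
2. Calculate time gaps between consecutive events
3. Compute mean of gaps: 404 / 4 = 101.0 seconds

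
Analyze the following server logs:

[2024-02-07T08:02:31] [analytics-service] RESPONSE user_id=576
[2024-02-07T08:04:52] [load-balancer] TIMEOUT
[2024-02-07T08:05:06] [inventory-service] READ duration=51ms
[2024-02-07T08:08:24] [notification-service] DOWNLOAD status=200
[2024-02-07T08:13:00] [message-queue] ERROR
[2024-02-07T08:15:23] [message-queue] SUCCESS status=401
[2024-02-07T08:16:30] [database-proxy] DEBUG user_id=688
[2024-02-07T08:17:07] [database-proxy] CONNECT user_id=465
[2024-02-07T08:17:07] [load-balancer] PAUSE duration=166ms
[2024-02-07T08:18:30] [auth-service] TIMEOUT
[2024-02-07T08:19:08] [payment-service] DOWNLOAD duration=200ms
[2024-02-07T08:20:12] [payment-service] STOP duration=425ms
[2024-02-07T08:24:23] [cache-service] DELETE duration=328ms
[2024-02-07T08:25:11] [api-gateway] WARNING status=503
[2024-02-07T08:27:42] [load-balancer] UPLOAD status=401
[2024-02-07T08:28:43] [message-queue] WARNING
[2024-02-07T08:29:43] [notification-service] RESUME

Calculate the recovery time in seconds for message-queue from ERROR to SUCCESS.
143

To calculate recovery time:

1. Find ERROR event for message-queue: 2024-02-07T08:13:00
2. Find next SUCCESS event for message-queue: 2024-02-07T08:15:23
3. Recovery time: 2024-02-07T08:15:23 - 2024-02-07T08:13:00 = 143 seconds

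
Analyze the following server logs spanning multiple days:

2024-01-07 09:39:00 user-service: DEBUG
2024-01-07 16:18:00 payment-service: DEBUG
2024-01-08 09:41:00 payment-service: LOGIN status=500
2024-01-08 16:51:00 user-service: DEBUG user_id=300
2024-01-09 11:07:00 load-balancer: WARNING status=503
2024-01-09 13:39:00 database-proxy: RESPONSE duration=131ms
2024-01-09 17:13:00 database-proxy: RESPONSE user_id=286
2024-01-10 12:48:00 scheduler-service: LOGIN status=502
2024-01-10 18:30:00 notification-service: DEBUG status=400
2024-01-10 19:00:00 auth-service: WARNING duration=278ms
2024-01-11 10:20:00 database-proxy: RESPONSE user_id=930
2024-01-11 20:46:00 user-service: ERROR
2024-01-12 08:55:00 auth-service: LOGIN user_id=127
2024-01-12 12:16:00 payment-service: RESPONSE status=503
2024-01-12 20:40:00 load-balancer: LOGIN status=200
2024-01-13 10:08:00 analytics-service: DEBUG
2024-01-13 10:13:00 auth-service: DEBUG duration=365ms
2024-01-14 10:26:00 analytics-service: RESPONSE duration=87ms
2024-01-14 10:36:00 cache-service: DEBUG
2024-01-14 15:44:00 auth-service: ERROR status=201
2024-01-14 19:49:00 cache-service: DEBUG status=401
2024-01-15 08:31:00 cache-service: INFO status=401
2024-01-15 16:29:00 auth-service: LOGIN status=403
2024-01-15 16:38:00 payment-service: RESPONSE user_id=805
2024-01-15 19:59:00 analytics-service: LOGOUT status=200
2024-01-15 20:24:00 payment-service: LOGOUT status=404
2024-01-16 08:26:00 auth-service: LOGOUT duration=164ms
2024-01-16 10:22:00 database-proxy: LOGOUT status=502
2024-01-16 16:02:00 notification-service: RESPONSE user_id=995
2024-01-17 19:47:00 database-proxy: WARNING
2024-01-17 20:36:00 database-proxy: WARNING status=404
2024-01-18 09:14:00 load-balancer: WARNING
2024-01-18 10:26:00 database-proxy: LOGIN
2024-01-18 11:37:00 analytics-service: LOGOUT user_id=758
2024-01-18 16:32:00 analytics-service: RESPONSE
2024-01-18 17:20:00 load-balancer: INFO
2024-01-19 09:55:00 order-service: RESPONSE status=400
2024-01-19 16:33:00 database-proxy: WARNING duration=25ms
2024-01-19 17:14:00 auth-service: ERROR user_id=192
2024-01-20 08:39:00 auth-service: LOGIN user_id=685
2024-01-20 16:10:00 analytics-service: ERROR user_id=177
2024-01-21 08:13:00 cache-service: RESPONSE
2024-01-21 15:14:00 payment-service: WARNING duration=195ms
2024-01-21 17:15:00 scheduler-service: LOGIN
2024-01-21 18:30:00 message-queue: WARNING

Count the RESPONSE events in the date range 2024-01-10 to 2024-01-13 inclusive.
2

To filter by date range:

1. Date range: 2024-01-10 through 2024-01-13, both dates inclusive
2. Filter for RESPONSE events whose date falls in this range
3. Count matching events: 2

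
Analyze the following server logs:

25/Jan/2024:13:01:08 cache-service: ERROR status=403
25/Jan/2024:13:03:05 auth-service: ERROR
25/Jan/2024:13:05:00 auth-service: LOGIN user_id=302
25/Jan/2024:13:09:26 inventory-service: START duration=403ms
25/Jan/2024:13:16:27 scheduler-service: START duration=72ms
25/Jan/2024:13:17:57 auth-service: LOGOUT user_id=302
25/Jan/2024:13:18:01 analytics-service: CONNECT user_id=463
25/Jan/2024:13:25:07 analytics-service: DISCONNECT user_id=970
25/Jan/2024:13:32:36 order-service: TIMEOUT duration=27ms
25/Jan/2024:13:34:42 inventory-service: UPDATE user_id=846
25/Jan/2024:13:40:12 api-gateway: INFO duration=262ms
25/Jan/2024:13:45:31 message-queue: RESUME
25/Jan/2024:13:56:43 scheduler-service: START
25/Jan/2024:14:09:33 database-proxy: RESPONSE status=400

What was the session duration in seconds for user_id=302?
777

To calculate session duration:

1. Find LOGIN event for user_id=302: 25/Jan/2024:13:05:00
2. Find LOGOUT event for user_id=302: 25/Jan/2024:13:17:57
3. Session duration: 25/Jan/2024:13:17:57 - 25/Jan/2024:13:05:00 = 777 seconds (12 minutes)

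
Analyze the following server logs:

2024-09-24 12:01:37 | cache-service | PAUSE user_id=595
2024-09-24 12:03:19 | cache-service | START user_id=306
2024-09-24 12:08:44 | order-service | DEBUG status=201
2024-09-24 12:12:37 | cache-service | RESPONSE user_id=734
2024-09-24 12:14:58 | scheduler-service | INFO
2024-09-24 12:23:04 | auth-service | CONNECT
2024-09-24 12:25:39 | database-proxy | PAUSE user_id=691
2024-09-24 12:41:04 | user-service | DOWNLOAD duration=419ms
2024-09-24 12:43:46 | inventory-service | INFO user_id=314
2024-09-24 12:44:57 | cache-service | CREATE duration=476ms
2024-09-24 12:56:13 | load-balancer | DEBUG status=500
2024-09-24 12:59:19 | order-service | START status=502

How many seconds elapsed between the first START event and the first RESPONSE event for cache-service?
558

To find the time between events:

1. Locate the first START event for cache-service: 2024-09-24 12:03:19
2. Locate the first RESPONSE event for cache-service: 2024-09-24 12:12:37
3. Calculate the difference: 2024-09-24 12:12:37 - 2024-09-24 12:03:19 = 558 seconds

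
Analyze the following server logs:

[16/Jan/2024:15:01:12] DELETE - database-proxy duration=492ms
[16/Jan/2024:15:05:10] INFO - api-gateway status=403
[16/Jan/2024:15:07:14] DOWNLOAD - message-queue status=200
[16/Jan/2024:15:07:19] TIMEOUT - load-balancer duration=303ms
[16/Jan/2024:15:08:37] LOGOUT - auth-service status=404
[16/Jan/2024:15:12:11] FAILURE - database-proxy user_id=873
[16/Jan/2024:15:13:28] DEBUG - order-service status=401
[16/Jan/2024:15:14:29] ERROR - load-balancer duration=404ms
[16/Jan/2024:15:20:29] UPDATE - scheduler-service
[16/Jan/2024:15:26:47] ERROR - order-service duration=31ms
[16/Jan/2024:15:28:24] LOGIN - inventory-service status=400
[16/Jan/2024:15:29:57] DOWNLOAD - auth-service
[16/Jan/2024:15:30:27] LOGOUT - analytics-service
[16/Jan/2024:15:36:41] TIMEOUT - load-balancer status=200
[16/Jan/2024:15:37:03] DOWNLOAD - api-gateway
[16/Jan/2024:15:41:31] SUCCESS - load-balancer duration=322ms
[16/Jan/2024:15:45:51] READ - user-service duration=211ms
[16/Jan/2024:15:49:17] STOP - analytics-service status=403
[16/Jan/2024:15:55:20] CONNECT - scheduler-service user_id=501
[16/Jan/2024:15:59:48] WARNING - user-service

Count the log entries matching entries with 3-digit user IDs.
2

To find matching entries:

1. Pattern to match: entries with 3-digit user IDs
2. Scan each log entry for the pattern
3. Count matches: 2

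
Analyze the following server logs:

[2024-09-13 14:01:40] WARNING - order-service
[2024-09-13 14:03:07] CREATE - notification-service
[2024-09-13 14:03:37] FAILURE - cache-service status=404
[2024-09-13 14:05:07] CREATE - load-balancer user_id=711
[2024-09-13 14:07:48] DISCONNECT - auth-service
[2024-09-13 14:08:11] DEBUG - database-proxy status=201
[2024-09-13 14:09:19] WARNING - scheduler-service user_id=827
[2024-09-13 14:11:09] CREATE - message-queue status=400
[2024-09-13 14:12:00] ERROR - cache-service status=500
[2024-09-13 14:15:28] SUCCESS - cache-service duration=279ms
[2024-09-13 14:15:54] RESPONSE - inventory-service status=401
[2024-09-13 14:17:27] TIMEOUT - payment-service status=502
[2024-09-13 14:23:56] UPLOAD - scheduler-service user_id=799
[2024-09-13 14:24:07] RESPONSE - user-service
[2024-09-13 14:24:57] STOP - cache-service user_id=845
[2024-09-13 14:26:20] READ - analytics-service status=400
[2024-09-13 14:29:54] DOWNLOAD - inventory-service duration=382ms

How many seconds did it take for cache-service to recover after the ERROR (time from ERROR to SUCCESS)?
208

To calculate recovery time:

1. Find ERROR event for cache-service: 2024-09-13 14:12:00
2. Find next SUCCESS event for cache-service: 2024-09-13 14:15:28
3. Recovery time: 2024-09-13 14:15:28 - 2024-09-13 14:12:00 = 208 seconds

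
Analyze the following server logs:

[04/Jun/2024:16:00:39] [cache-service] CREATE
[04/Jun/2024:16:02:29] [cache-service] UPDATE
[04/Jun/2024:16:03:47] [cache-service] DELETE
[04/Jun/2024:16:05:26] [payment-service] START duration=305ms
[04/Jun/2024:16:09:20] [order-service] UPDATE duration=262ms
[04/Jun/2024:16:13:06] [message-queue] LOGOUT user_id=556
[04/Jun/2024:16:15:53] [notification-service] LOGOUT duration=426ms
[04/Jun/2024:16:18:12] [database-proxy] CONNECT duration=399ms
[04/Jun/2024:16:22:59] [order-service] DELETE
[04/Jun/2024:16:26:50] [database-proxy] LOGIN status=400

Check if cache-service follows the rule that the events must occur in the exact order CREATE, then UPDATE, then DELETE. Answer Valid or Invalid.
Valid

To validate ordering:

1. Required order: CREATE → UPDATE → DELETE
2. Rule: the events must occur in the exact order CREATE, then UPDATE, then DELETE
3. Check actual order of events for cache-service
4. Result: Valid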